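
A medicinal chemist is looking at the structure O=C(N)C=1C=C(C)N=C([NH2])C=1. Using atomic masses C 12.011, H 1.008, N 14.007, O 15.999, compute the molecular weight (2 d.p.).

151.17 g/mol

First, the molecular formula is C7H9N3O (counting implicit H from valence).
  C: 7 × 12.011 = 84.077
  H: 9 × 1.008 = 9.072
  N: 3 × 14.007 = 42.021
  O: 1 × 15.999 = 15.999
Sum: 7×12.011 + 9×1.008 + 3×14.007 + 1×15.999 = 151.169 → 151.17 g/mol.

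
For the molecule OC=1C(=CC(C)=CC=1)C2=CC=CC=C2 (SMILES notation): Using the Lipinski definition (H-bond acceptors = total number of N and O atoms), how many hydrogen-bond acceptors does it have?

N atoms: 0; O atoms: 1.
Lipinski HBA = 0 + 1 = 1.

1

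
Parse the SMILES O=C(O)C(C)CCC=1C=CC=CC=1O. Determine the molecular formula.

Walk through each heavy atom and fill implicit hydrogens from standard valence (C 4, N 3, O 2, S 2, halogen 1):
  atom 1: O, bond orders sum to 2 (valence 2) → 0 H
  atom 2: C, bond orders sum to 4 (valence 4) → 0 H
  atom 3: O, bond orders sum to 1 (valence 2) → 1 H
  atom 4: C, bond orders sum to 3 (valence 4) → 1 H
  atom 5: C, bond orders sum to 1 (valence 4) → 3 H
  atom 6: C, bond orders sum to 2 (valence 4) → 2 H
  atom 7: C, bond orders sum to 2 (valence 4) → 2 H
  atom 8: C, bond orders sum to 4 (valence 4) → 0 H
  atom 9: C, bond orders sum to 3 (valence 4) → 1 H
  atom 10: C, bond orders sum to 3 (valence 4) → 1 H
  atom 11: C, bond orders sum to 3 (valence 4) → 1 H
  atom 12: C, bond orders sum to 3 (valence 4) → 1 H
  atom 13: C, bond orders sum to 4 (valence 4) → 0 H
  atom 14: O, bond orders sum to 1 (valence 2) → 1 H
Totals → C:11, H:14, O:3.

C11H14O3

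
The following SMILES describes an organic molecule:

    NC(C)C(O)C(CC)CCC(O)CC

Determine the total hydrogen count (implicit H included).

25

Walk through each heavy atom and fill implicit hydrogens from standard valence (C 4, N 3, O 2, S 2, halogen 1):
  atom 1: N, bond orders sum to 1 (valence 3) → 2 H
  atom 2: C, bond orders sum to 3 (valence 4) → 1 H
  atom 3: C, bond orders sum to 1 (valence 4) → 3 H
  atom 4: C, bond orders sum to 3 (valence 4) → 1 H
  atom 5: O, bond orders sum to 1 (valence 2) → 1 H
  atom 6: C, bond orders sum to 3 (valence 4) → 1 H
  atom 7: C, bond orders sum to 2 (valence 4) → 2 H
  atom 8: C, bond orders sum to 1 (valence 4) → 3 H
  atom 9: C, bond orders sum to 2 (valence 4) → 2 H
  atom 10: C, bond orders sum to 2 (valence 4) → 2 H
  atom 11: C, bond orders sum to 3 (valence 4) → 1 H
  atom 12: O, bond orders sum to 1 (valence 2) → 1 H
  atom 13: C, bond orders sum to 2 (valence 4) → 2 H
  atom 14: C, bond orders sum to 1 (valence 4) → 3 H
Total hydrogens: 25.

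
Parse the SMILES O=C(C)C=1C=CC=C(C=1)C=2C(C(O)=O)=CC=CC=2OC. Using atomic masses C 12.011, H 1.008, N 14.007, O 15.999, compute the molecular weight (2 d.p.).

First, the molecular formula is C16H14O4 (counting implicit H from valence).
  C: 16 × 12.011 = 192.176
  H: 14 × 1.008 = 14.112
  O: 4 × 15.999 = 63.996
Sum: 16×12.011 + 14×1.008 + 4×15.999 = 270.284 → 270.28 g/mol.

270.28 g/mol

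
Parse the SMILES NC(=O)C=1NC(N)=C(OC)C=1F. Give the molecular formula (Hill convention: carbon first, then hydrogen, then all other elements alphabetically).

Walk through each heavy atom and fill implicit hydrogens from standard valence (C 4, N 3, O 2, S 2, halogen 1):
  atom 1: N, bond orders sum to 1 (valence 3) → 2 H
  atom 2: C, bond orders sum to 4 (valence 4) → 0 H
  atom 3: O, bond orders sum to 2 (valence 2) → 0 H
  atom 4: C, bond orders sum to 4 (valence 4) → 0 H
  atom 5: N, bond orders sum to 2 (valence 3) → 1 H
  atom 6: C, bond orders sum to 4 (valence 4) → 0 H
  atom 7: N, bond orders sum to 1 (valence 3) → 2 H
  atom 8: C, bond orders sum to 4 (valence 4) → 0 H
  atom 9: O, bond orders sum to 2 (valence 2) → 0 H
  atom 10: C, bond orders sum to 1 (valence 4) → 3 H
  atom 11: C, bond orders sum to 4 (valence 4) → 0 H
  atom 12: F (halogen, monovalent) → 0 H
Totals → C:6, H:8, F:1, N:3, O:2.
In Hill order: C6H8FN3O2.

C6H8FN3O2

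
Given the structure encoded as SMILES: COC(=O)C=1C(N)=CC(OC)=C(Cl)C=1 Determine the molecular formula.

Walk through each heavy atom and fill implicit hydrogens from standard valence (C 4, N 3, O 2, S 2, halogen 1):
  atom 1: C, bond orders sum to 1 (valence 4) → 3 H
  atom 2: O, bond orders sum to 2 (valence 2) → 0 H
  atom 3: C, bond orders sum to 4 (valence 4) → 0 H
  atom 4: O, bond orders sum to 2 (valence 2) → 0 H
  atom 5: C, bond orders sum to 4 (valence 4) → 0 H
  atom 6: C, bond orders sum to 4 (valence 4) → 0 H
  atom 7: N, bond orders sum to 1 (valence 3) → 2 H
  atom 8: C, bond orders sum to 3 (valence 4) → 1 H
  atom 9: C, bond orders sum to 4 (valence 4) → 0 H
  atom 10: O, bond orders sum to 2 (valence 2) → 0 H
  atom 11: C, bond orders sum to 1 (valence 4) → 3 H
  atom 12: C, bond orders sum to 4 (valence 4) → 0 H
  atom 13: Cl (halogen, monovalent) → 0 H
  atom 14: C, bond orders sum to 3 (valence 4) → 1 H
Totals → C:9, H:10, Cl:1, N:1, O:3.
In Hill order: C9H10ClNO3.

C9H10ClNO3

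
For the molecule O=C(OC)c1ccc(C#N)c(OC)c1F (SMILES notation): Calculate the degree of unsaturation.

7

Molecular formula: C10H8FNO3.
DoU = (2C + 2 + N − H − X) / 2, where X is the halogen count and O/S are ignored.
    = (2·10 + 2 + 1 − 8 − 1) / 2 = 14 / 2 = 7.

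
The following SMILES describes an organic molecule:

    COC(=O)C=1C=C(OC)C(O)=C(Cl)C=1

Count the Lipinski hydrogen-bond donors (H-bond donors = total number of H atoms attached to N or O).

1

Donors: find every N or O and count the H atoms it carries.
  atom 2 (O): bond orders sum to 2 → 0 H
  atom 4 (O): bond orders sum to 2 → 0 H
  atom 8 (O): bond orders sum to 2 → 0 H
  atom 11 (O): bond orders sum to 1 → 1 H
Lipinski HBD = 1.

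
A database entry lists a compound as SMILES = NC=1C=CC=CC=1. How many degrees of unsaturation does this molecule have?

Molecular formula: C6H7N.
DoU = (2C + 2 + N − H − X) / 2, where X is the halogen count and O/S are ignored.
    = (2·6 + 2 + 1 − 7 − 0) / 2 = 8 / 2 = 4.

4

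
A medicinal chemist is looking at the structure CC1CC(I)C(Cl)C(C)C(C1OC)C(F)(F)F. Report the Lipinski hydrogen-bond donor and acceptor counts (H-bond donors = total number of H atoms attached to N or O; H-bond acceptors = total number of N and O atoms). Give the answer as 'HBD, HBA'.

0, 1

Donors: find every N or O and count the H atoms it carries.
  atom 12 (O): bond orders sum to 2 → 0 H
Lipinski HBD = 0.
Acceptors: N atoms = 0, O atoms = 1 → HBA = 1.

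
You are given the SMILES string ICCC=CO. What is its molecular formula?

C4H7IO

Walk through each heavy atom and fill implicit hydrogens from standard valence (C 4, N 3, O 2, S 2, halogen 1):
  atom 1: I (halogen, monovalent) → 0 H
  atom 2: C, bond orders sum to 2 (valence 4) → 2 H
  atom 3: C, bond orders sum to 2 (valence 4) → 2 H
  atom 4: C, bond orders sum to 3 (valence 4) → 1 H
  atom 5: C, bond orders sum to 3 (valence 4) → 1 H
  atom 6: O, bond orders sum to 1 (valence 2) → 1 H
Totals → C:4, H:7, I:1, O:1.
In Hill order: C4H7IO.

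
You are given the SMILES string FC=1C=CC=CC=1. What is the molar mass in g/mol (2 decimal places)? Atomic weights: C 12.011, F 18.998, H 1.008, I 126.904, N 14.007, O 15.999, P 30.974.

96.10 g/mol

First, the molecular formula is C6H5F (counting implicit H from valence).
  C: 6 × 12.011 = 72.066
  F: 1 × 18.998 = 18.998
  H: 5 × 1.008 = 5.040
Sum: 6×12.011 + 1×18.998 + 5×1.008 = 96.104 → 96.10 g/mol.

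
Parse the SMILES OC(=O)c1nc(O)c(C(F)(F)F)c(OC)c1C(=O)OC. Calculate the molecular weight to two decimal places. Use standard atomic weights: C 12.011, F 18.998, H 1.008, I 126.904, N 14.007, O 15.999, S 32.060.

295.17 g/mol

First, the molecular formula is C10H8F3NO6 (counting implicit H from valence).
  C: 10 × 12.011 = 120.110
  F: 3 × 18.998 = 56.994
  H: 8 × 1.008 = 8.064
  N: 1 × 14.007 = 14.007
  O: 6 × 15.999 = 95.994
Sum: 10×12.011 + 3×18.998 + 8×1.008 + 1×14.007 + 6×15.999 = 295.169 → 295.17 g/mol.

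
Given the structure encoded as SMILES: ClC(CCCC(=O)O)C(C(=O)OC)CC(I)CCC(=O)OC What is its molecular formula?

Walk through each heavy atom and fill implicit hydrogens from standard valence (C 4, N 3, O 2, S 2, halogen 1):
  atom 1: Cl (halogen, monovalent) → 0 H
  atom 2: C, bond orders sum to 3 (valence 4) → 1 H
  atom 3: C, bond orders sum to 2 (valence 4) → 2 H
  atom 4: C, bond orders sum to 2 (valence 4) → 2 H
  atom 5: C, bond orders sum to 2 (valence 4) → 2 H
  atom 6: C, bond orders sum to 4 (valence 4) → 0 H
  atom 7: O, bond orders sum to 2 (valence 2) → 0 H
  atom 8: O, bond orders sum to 1 (valence 2) → 1 H
  atom 9: C, bond orders sum to 3 (valence 4) → 1 H
  atom 10: C, bond orders sum to 4 (valence 4) → 0 H
  atom 11: O, bond orders sum to 2 (valence 2) → 0 H
  atom 12: O, bond orders sum to 2 (valence 2) → 0 H
  atom 13: C, bond orders sum to 1 (valence 4) → 3 H
  atom 14: C, bond orders sum to 2 (valence 4) → 2 H
  atom 15: C, bond orders sum to 3 (valence 4) → 1 H
  atom 16: I (halogen, monovalent) → 0 H
  atom 17: C, bond orders sum to 2 (valence 4) → 2 H
  atom 18: C, bond orders sum to 2 (valence 4) → 2 H
  atom 19: C, bond orders sum to 4 (valence 4) → 0 H
  atom 20: O, bond orders sum to 2 (valence 2) → 0 H
  atom 21: O, bond orders sum to 2 (valence 2) → 0 H
  atom 22: C, bond orders sum to 1 (valence 4) → 3 H
Totals → C:14, H:22, Cl:1, I:1, O:6.
In Hill order: C14H22ClIO6.

C14H22ClIO6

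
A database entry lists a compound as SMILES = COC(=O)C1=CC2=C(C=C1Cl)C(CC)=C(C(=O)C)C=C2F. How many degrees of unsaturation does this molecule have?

9

Molecular formula: C16H14ClFO3.
DoU = (2C + 2 + N − H − X) / 2, where X is the halogen count and O/S are ignored.
    = (2·16 + 2 + 0 − 14 − 2) / 2 = 18 / 2 = 9.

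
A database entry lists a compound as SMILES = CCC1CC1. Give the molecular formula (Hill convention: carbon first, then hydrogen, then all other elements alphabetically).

C5H10

Walk through each heavy atom and fill implicit hydrogens from standard valence (C 4, N 3, O 2, S 2, halogen 1):
  atom 1: C, bond orders sum to 1 (valence 4) → 3 H
  atom 2: C, bond orders sum to 2 (valence 4) → 2 H
  atom 3: C, bond orders sum to 3 (valence 4) → 1 H
  atom 4: C, bond orders sum to 2 (valence 4) → 2 H
  atom 5: C, bond orders sum to 2 (valence 4) → 2 H
Totals → C:5, H:10.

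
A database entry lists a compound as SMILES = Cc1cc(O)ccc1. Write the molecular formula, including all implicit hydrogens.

Walk through each heavy atom and fill implicit hydrogens from standard valence (C 4, N 3, O 2, S 2, halogen 1); for lowercase aromatic atoms, an aromatic c carries 1 H when it has two neighbours and 0 H with three, and aromatic n carries 0 H:
  atom 1: C, bond orders sum to 1 (valence 4) → 3 H
  atom 2: aromatic c, 3 neighbours → 0 H
  atom 3: aromatic c, 2 neighbours → 1 H
  atom 4: aromatic c, 3 neighbours → 0 H
  atom 5: O, bond orders sum to 1 (valence 2) → 1 H
  atom 6: aromatic c, 2 neighbours → 1 H
  atom 7: aromatic c, 2 neighbours → 1 H
  atom 8: aromatic c, 2 neighbours → 1 H
Totals → C:7, H:8, O:1.

C7H8O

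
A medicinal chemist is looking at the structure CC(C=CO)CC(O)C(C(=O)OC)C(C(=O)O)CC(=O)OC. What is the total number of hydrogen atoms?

Walk through each heavy atom and fill implicit hydrogens from standard valence (C 4, N 3, O 2, S 2, halogen 1):
  atom 1: C, bond orders sum to 1 (valence 4) → 3 H
  atom 2: C, bond orders sum to 3 (valence 4) → 1 H
  atom 3: C, bond orders sum to 3 (valence 4) → 1 H
  atom 4: C, bond orders sum to 3 (valence 4) → 1 H
  atom 5: O, bond orders sum to 1 (valence 2) → 1 H
  atom 6: C, bond orders sum to 2 (valence 4) → 2 H
  atom 7: C, bond orders sum to 3 (valence 4) → 1 H
  atom 8: O, bond orders sum to 1 (valence 2) → 1 H
  atom 9: C, bond orders sum to 3 (valence 4) → 1 H
  atom 10: C, bond orders sum to 4 (valence 4) → 0 H
  atom 11: O, bond orders sum to 2 (valence 2) → 0 H
  atom 12: O, bond orders sum to 2 (valence 2) → 0 H
  atom 13: C, bond orders sum to 1 (valence 4) → 3 H
  atom 14: C, bond orders sum to 3 (valence 4) → 1 H
  atom 15: C, bond orders sum to 4 (valence 4) → 0 H
  atom 16: O, bond orders sum to 2 (valence 2) → 0 H
  atom 17: O, bond orders sum to 1 (valence 2) → 1 H
  atom 18: C, bond orders sum to 2 (valence 4) → 2 H
  atom 19: C, bond orders sum to 4 (valence 4) → 0 H
  atom 20: O, bond orders sum to 2 (valence 2) → 0 H
  atom 21: O, bond orders sum to 2 (valence 2) → 0 H
  atom 22: C, bond orders sum to 1 (valence 4) → 3 H
Total hydrogens: 22.

22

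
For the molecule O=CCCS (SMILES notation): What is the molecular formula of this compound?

C3H6OS

Walk through each heavy atom and fill implicit hydrogens from standard valence (C 4, N 3, O 2, S 2, halogen 1):
  atom 1: O, bond orders sum to 2 (valence 2) → 0 H
  atom 2: C, bond orders sum to 3 (valence 4) → 1 H
  atom 3: C, bond orders sum to 2 (valence 4) → 2 H
  atom 4: C, bond orders sum to 2 (valence 4) → 2 H
  atom 5: S, bond orders sum to 1 (valence 2) → 1 H
Totals → C:3, H:6, O:1, S:1.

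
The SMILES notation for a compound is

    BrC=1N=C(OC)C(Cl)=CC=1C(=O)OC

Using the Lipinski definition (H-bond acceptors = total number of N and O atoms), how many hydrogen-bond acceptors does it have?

4

N atoms: 1; O atoms: 3.
Lipinski HBA = 1 + 3 = 4.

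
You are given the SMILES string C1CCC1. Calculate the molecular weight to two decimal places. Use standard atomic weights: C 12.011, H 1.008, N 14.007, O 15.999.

First, the molecular formula is C4H8 (counting implicit H from valence).
  C: 4 × 12.011 = 48.044
  H: 8 × 1.008 = 8.064
Sum: 4×12.011 + 8×1.008 = 56.108 → 56.11 g/mol.

56.11 g/mol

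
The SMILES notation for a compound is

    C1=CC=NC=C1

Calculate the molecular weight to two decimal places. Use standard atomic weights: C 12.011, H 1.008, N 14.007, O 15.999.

First, the molecular formula is C5H5N (counting implicit H from valence).
  C: 5 × 12.011 = 60.055
  H: 5 × 1.008 = 5.040
  N: 1 × 14.007 = 14.007
Sum: 5×12.011 + 5×1.008 + 1×14.007 = 79.102 → 79.10 g/mol.

79.10 g/mol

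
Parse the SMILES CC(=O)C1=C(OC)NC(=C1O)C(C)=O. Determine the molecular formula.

C9H11NO4

Walk through each heavy atom and fill implicit hydrogens from standard valence (C 4, N 3, O 2, S 2, halogen 1):
  atom 1: C, bond orders sum to 1 (valence 4) → 3 H
  atom 2: C, bond orders sum to 4 (valence 4) → 0 H
  atom 3: O, bond orders sum to 2 (valence 2) → 0 H
  atom 4: C, bond orders sum to 4 (valence 4) → 0 H
  atom 5: C, bond orders sum to 4 (valence 4) → 0 H
  atom 6: O, bond orders sum to 2 (valence 2) → 0 H
  atom 7: C, bond orders sum to 1 (valence 4) → 3 H
  atom 8: N, bond orders sum to 2 (valence 3) → 1 H
  atom 9: C, bond orders sum to 4 (valence 4) → 0 H
  atom 10: C, bond orders sum to 4 (valence 4) → 0 H
  atom 11: O, bond orders sum to 1 (valence 2) → 1 H
  atom 12: C, bond orders sum to 4 (valence 4) → 0 H
  atom 13: C, bond orders sum to 1 (valence 4) → 3 H
  atom 14: O, bond orders sum to 2 (valence 2) → 0 H
Totals → C:9, H:11, N:1, O:4.
In Hill order: C9H11NO4.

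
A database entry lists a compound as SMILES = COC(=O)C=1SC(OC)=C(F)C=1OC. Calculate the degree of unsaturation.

4

Molecular formula: C8H9FO4S.
DoU = (2C + 2 + N − H − X) / 2, where X is the halogen count and O/S are ignored.
    = (2·8 + 2 + 0 − 9 − 1) / 2 = 8 / 2 = 4.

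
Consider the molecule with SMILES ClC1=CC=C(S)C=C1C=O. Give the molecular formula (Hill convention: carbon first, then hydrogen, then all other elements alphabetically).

Walk through each heavy atom and fill implicit hydrogens from standard valence (C 4, N 3, O 2, S 2, halogen 1):
  atom 1: Cl (halogen, monovalent) → 0 H
  atom 2: C, bond orders sum to 4 (valence 4) → 0 H
  atom 3: C, bond orders sum to 3 (valence 4) → 1 H
  atom 4: C, bond orders sum to 3 (valence 4) → 1 H
  atom 5: C, bond orders sum to 4 (valence 4) → 0 H
  atom 6: S, bond orders sum to 1 (valence 2) → 1 H
  atom 7: C, bond orders sum to 3 (valence 4) → 1 H
  atom 8: C, bond orders sum to 4 (valence 4) → 0 H
  atom 9: C, bond orders sum to 3 (valence 4) → 1 H
  atom 10: O, bond orders sum to 2 (valence 2) → 0 H
Totals → C:7, H:5, Cl:1, O:1, S:1.
In Hill order: C7H5ClOS.

C7H5ClOS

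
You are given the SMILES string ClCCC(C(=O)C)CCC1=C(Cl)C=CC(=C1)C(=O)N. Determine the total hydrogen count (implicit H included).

17

Walk through each heavy atom and fill implicit hydrogens from standard valence (C 4, N 3, O 2, S 2, halogen 1):
  atom 1: Cl (halogen, monovalent) → 0 H
  atom 2: C, bond orders sum to 2 (valence 4) → 2 H
  atom 3: C, bond orders sum to 2 (valence 4) → 2 H
  atom 4: C, bond orders sum to 3 (valence 4) → 1 H
  atom 5: C, bond orders sum to 4 (valence 4) → 0 H
  atom 6: O, bond orders sum to 2 (valence 2) → 0 H
  atom 7: C, bond orders sum to 1 (valence 4) → 3 H
  atom 8: C, bond orders sum to 2 (valence 4) → 2 H
  atom 9: C, bond orders sum to 2 (valence 4) → 2 H
  atom 10: C, bond orders sum to 4 (valence 4) → 0 H
  atom 11: C, bond orders sum to 4 (valence 4) → 0 H
  atom 12: Cl (halogen, monovalent) → 0 H
  atom 13: C, bond orders sum to 3 (valence 4) → 1 H
  atom 14: C, bond orders sum to 3 (valence 4) → 1 H
  atom 15: C, bond orders sum to 4 (valence 4) → 0 H
  atom 16: C, bond orders sum to 3 (valence 4) → 1 H
  atom 17: C, bond orders sum to 4 (valence 4) → 0 H
  atom 18: O, bond orders sum to 2 (valence 2) → 0 H
  atom 19: N, bond orders sum to 1 (valence 3) → 2 H
Total hydrogens: 17.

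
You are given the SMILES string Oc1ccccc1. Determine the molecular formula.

Walk through each heavy atom and fill implicit hydrogens from standard valence (C 4, N 3, O 2, S 2, halogen 1); for lowercase aromatic atoms, an aromatic c carries 1 H when it has two neighbours and 0 H with three, and aromatic n carries 0 H:
  atom 1: O, bond orders sum to 1 (valence 2) → 1 H
  atom 2: aromatic c, 3 neighbours → 0 H
  atom 3: aromatic c, 2 neighbours → 1 H
  atom 4: aromatic c, 2 neighbours → 1 H
  atom 5: aromatic c, 2 neighbours → 1 H
  atom 6: aromatic c, 2 neighbours → 1 H
  atom 7: aromatic c, 2 neighbours → 1 H
Totals → C:6, H:6, O:1.

C6H6O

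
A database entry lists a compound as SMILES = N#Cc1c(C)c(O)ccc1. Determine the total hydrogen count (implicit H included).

7

Walk through each heavy atom and fill implicit hydrogens from standard valence (C 4, N 3, O 2, S 2, halogen 1); for lowercase aromatic atoms, an aromatic c carries 1 H when it has two neighbours and 0 H with three, and aromatic n carries 0 H:
  atom 1: N, bond orders sum to 3 (valence 3) → 0 H
  atom 2: C, bond orders sum to 4 (valence 4) → 0 H
  atom 3: aromatic c, 3 neighbours → 0 H
  atom 4: aromatic c, 3 neighbours → 0 H
  atom 5: C, bond orders sum to 1 (valence 4) → 3 H
  atom 6: aromatic c, 3 neighbours → 0 H
  atom 7: O, bond orders sum to 1 (valence 2) → 1 H
  atom 8: aromatic c, 2 neighbours → 1 H
  atom 9: aromatic c, 2 neighbours → 1 H
  atom 10: aromatic c, 2 neighbours → 1 H
Total hydrogens: 7.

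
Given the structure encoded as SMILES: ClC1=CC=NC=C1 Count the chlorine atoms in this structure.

1

Scan the SMILES for Cl atoms (remember two-letter symbols like Cl and Br are single atoms).
Chlorine count: 1.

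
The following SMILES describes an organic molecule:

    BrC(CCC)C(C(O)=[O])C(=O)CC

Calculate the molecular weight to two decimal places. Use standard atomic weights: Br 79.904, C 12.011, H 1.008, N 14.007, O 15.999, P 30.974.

251.12 g/mol

First, the molecular formula is C9H15BrO3 (counting implicit H from valence).
  Br: 1 × 79.904 = 79.904
  C: 9 × 12.011 = 108.099
  H: 15 × 1.008 = 15.120
  O: 3 × 15.999 = 47.997
Sum: 1×79.904 + 9×12.011 + 15×1.008 + 3×15.999 = 251.120 → 251.12 g/mol.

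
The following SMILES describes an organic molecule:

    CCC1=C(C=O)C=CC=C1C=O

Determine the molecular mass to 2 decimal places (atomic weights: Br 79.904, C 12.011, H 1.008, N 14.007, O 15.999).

162.19 g/mol

First, the molecular formula is C10H10O2 (counting implicit H from valence).
  C: 10 × 12.011 = 120.110
  H: 10 × 1.008 = 10.080
  O: 2 × 15.999 = 31.998
Sum: 10×12.011 + 10×1.008 + 2×15.999 = 162.188 → 162.19 g/mol.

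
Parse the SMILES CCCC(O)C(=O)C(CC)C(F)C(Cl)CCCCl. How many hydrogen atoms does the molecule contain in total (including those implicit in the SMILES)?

Walk through each heavy atom and fill implicit hydrogens from standard valence (C 4, N 3, O 2, S 2, halogen 1):
  atom 1: C, bond orders sum to 1 (valence 4) → 3 H
  atom 2: C, bond orders sum to 2 (valence 4) → 2 H
  atom 3: C, bond orders sum to 2 (valence 4) → 2 H
  atom 4: C, bond orders sum to 3 (valence 4) → 1 H
  atom 5: O, bond orders sum to 1 (valence 2) → 1 H
  atom 6: C, bond orders sum to 4 (valence 4) → 0 H
  atom 7: O, bond orders sum to 2 (valence 2) → 0 H
  atom 8: C, bond orders sum to 3 (valence 4) → 1 H
  atom 9: C, bond orders sum to 2 (valence 4) → 2 H
  atom 10: C, bond orders sum to 1 (valence 4) → 3 H
  atom 11: C, bond orders sum to 3 (valence 4) → 1 H
  atom 12: F (halogen, monovalent) → 0 H
  atom 13: C, bond orders sum to 3 (valence 4) → 1 H
  atom 14: Cl (halogen, monovalent) → 0 H
  atom 15: C, bond orders sum to 2 (valence 4) → 2 H
  atom 16: C, bond orders sum to 2 (valence 4) → 2 H
  atom 17: C, bond orders sum to 2 (valence 4) → 2 H
  atom 18: Cl (halogen, monovalent) → 0 H
Total hydrogens: 23.

23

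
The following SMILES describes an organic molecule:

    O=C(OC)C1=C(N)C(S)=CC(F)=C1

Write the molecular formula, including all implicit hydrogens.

C8H8FNO2S

Walk through each heavy atom and fill implicit hydrogens from standard valence (C 4, N 3, O 2, S 2, halogen 1):
  atom 1: O, bond orders sum to 2 (valence 2) → 0 H
  atom 2: C, bond orders sum to 4 (valence 4) → 0 H
  atom 3: O, bond orders sum to 2 (valence 2) → 0 H
  atom 4: C, bond orders sum to 1 (valence 4) → 3 H
  atom 5: C, bond orders sum to 4 (valence 4) → 0 H
  atom 6: C, bond orders sum to 4 (valence 4) → 0 H
  atom 7: N, bond orders sum to 1 (valence 3) → 2 H
  atom 8: C, bond orders sum to 4 (valence 4) → 0 H
  atom 9: S, bond orders sum to 1 (valence 2) → 1 H
  atom 10: C, bond orders sum to 3 (valence 4) → 1 H
  atom 11: C, bond orders sum to 4 (valence 4) → 0 H
  atom 12: F (halogen, monovalent) → 0 H
  atom 13: C, bond orders sum to 3 (valence 4) → 1 H
Totals → C:8, H:8, F:1, N:1, O:2, S:1.
In Hill order: C8H8FNO2S.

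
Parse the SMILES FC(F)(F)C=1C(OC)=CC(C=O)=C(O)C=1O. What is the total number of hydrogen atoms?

Walk through each heavy atom and fill implicit hydrogens from standard valence (C 4, N 3, O 2, S 2, halogen 1):
  atom 1: F (halogen, monovalent) → 0 H
  atom 2: C, bond orders sum to 4 (valence 4) → 0 H
  atom 3: F (halogen, monovalent) → 0 H
  atom 4: F (halogen, monovalent) → 0 H
  atom 5: C, bond orders sum to 4 (valence 4) → 0 H
  atom 6: C, bond orders sum to 4 (valence 4) → 0 H
  atom 7: O, bond orders sum to 2 (valence 2) → 0 H
  atom 8: C, bond orders sum to 1 (valence 4) → 3 H
  atom 9: C, bond orders sum to 3 (valence 4) → 1 H
  atom 10: C, bond orders sum to 4 (valence 4) → 0 H
  atom 11: C, bond orders sum to 3 (valence 4) → 1 H
  atom 12: O, bond orders sum to 2 (valence 2) → 0 H
  atom 13: C, bond orders sum to 4 (valence 4) → 0 H
  atom 14: O, bond orders sum to 1 (valence 2) → 1 H
  atom 15: C, bond orders sum to 4 (valence 4) → 0 H
  atom 16: O, bond orders sum to 1 (valence 2) → 1 H
Total hydrogens: 7.

7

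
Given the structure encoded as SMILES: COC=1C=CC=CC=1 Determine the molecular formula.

C7H8O

Walk through each heavy atom and fill implicit hydrogens from standard valence (C 4, N 3, O 2, S 2, halogen 1):
  atom 1: C, bond orders sum to 1 (valence 4) → 3 H
  atom 2: O, bond orders sum to 2 (valence 2) → 0 H
  atom 3: C, bond orders sum to 4 (valence 4) → 0 H
  atom 4: C, bond orders sum to 3 (valence 4) → 1 H
  atom 5: C, bond orders sum to 3 (valence 4) → 1 H
  atom 6: C, bond orders sum to 3 (valence 4) → 1 H
  atom 7: C, bond orders sum to 3 (valence 4) → 1 H
  atom 8: C, bond orders sum to 3 (valence 4) → 1 H
Totals → C:7, H:8, O:1.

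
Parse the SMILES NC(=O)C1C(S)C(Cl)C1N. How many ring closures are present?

In SMILES, each pair of matching ring-closure digits denotes one ring-closing bond; the number of such bonds equals the number of independent rings.
Ring-closure bonds here: 1.

1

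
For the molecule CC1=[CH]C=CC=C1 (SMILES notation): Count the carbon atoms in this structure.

7

Count every carbon token in the SMILES (each C, including those in ring-closure positions and inside branches).
Carbon count: 7.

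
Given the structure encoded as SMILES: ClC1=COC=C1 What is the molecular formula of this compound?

C4H3ClO

Walk through each heavy atom and fill implicit hydrogens from standard valence (C 4, N 3, O 2, S 2, halogen 1):
  atom 1: Cl (halogen, monovalent) → 0 H
  atom 2: C, bond orders sum to 4 (valence 4) → 0 H
  atom 3: C, bond orders sum to 3 (valence 4) → 1 H
  atom 4: O, bond orders sum to 2 (valence 2) → 0 H
  atom 5: C, bond orders sum to 3 (valence 4) → 1 H
  atom 6: C, bond orders sum to 3 (valence 4) → 1 H
Totals → C:4, H:3, Cl:1, O:1.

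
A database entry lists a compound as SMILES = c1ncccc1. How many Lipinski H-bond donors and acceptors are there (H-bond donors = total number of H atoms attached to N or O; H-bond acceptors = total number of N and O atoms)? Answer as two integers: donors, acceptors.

Donors: find every N or O and count the H atoms it carries.
  atom 2 (N): bond orders sum to 3 → 0 H
Lipinski HBD = 0.
Acceptors: N atoms = 1, O atoms = 0 → HBA = 1.

0, 1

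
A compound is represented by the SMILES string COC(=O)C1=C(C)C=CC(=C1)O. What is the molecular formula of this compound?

C9H10O3

Walk through each heavy atom and fill implicit hydrogens from standard valence (C 4, N 3, O 2, S 2, halogen 1):
  atom 1: C, bond orders sum to 1 (valence 4) → 3 H
  atom 2: O, bond orders sum to 2 (valence 2) → 0 H
  atom 3: C, bond orders sum to 4 (valence 4) → 0 H
  atom 4: O, bond orders sum to 2 (valence 2) → 0 H
  atom 5: C, bond orders sum to 4 (valence 4) → 0 H
  atom 6: C, bond orders sum to 4 (valence 4) → 0 H
  atom 7: C, bond orders sum to 1 (valence 4) → 3 H
  atom 8: C, bond orders sum to 3 (valence 4) → 1 H
  atom 9: C, bond orders sum to 3 (valence 4) → 1 H
  atom 10: C, bond orders sum to 4 (valence 4) → 0 H
  atom 11: C, bond orders sum to 3 (valence 4) → 1 H
  atom 12: O, bond orders sum to 1 (valence 2) → 1 H
Totals → C:9, H:10, O:3.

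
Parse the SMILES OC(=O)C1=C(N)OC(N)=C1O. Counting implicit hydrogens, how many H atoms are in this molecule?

Walk through each heavy atom and fill implicit hydrogens from standard valence (C 4, N 3, O 2, S 2, halogen 1):
  atom 1: O, bond orders sum to 1 (valence 2) → 1 H
  atom 2: C, bond orders sum to 4 (valence 4) → 0 H
  atom 3: O, bond orders sum to 2 (valence 2) → 0 H
  atom 4: C, bond orders sum to 4 (valence 4) → 0 H
  atom 5: C, bond orders sum to 4 (valence 4) → 0 H
  atom 6: N, bond orders sum to 1 (valence 3) → 2 H
  atom 7: O, bond orders sum to 2 (valence 2) → 0 H
  atom 8: C, bond orders sum to 4 (valence 4) → 0 H
  atom 9: N, bond orders sum to 1 (valence 3) → 2 H
  atom 10: C, bond orders sum to 4 (valence 4) → 0 H
  atom 11: O, bond orders sum to 1 (valence 2) → 1 H
Total hydrogens: 6.

6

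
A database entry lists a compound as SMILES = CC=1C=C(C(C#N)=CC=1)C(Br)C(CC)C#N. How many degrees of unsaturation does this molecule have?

8

Molecular formula: C13H13BrN2.
DoU = (2C + 2 + N − H − X) / 2, where X is the halogen count and O/S are ignored.
    = (2·13 + 2 + 2 − 13 − 1) / 2 = 16 / 2 = 8.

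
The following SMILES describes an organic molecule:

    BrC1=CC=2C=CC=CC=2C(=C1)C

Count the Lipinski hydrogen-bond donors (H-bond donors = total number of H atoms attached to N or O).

0

Donors: find every N or O and count the H atoms it carries.
  (no N or O atoms present)
Lipinski HBD = 0.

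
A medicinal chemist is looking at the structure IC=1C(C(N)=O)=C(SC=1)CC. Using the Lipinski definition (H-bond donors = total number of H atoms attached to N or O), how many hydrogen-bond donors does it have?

Donors: find every N or O and count the H atoms it carries.
  atom 5 (N): bond orders sum to 1 → 2 H
  atom 6 (O): bond orders sum to 2 → 0 H
Lipinski HBD = 2.

2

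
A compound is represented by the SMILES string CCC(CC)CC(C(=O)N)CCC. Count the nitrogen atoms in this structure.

1

Scan the SMILES for N atoms (remember two-letter symbols like Cl and Br are single atoms).
Nitrogen count: 1.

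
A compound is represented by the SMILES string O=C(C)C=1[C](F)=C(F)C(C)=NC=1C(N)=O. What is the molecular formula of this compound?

C9H8F2N2O2

Walk through each heavy atom and fill implicit hydrogens from standard valence (C 4, N 3, O 2, S 2, halogen 1):
  atom 1: O, bond orders sum to 2 (valence 2) → 0 H
  atom 2: C, bond orders sum to 4 (valence 4) → 0 H
  atom 3: C, bond orders sum to 1 (valence 4) → 3 H
  atom 4: C, bond orders sum to 4 (valence 4) → 0 H
  atom 5: C with explicit H count 0
  atom 6: F (halogen, monovalent) → 0 H
  atom 7: C, bond orders sum to 4 (valence 4) → 0 H
  atom 8: F (halogen, monovalent) → 0 H
  atom 9: C, bond orders sum to 4 (valence 4) → 0 H
  atom 10: C, bond orders sum to 1 (valence 4) → 3 H
  atom 11: N, bond orders sum to 3 (valence 3) → 0 H
  atom 12: C, bond orders sum to 4 (valence 4) → 0 H
  atom 13: C, bond orders sum to 4 (valence 4) → 0 H
  atom 14: N, bond orders sum to 1 (valence 3) → 2 H
  atom 15: O, bond orders sum to 2 (valence 2) → 0 H
Totals → C:9, H:8, F:2, N:2, O:2.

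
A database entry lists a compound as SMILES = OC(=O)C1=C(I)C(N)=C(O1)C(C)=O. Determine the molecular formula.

Walk through each heavy atom and fill implicit hydrogens from standard valence (C 4, N 3, O 2, S 2, halogen 1):
  atom 1: O, bond orders sum to 1 (valence 2) → 1 H
  atom 2: C, bond orders sum to 4 (valence 4) → 0 H
  atom 3: O, bond orders sum to 2 (valence 2) → 0 H
  atom 4: C, bond orders sum to 4 (valence 4) → 0 H
  atom 5: C, bond orders sum to 4 (valence 4) → 0 H
  atom 6: I (halogen, monovalent) → 0 H
  atom 7: C, bond orders sum to 4 (valence 4) → 0 H
  atom 8: N, bond orders sum to 1 (valence 3) → 2 H
  atom 9: C, bond orders sum to 4 (valence 4) → 0 H
  atom 10: O, bond orders sum to 2 (valence 2) → 0 H
  atom 11: C, bond orders sum to 4 (valence 4) → 0 H
  atom 12: C, bond orders sum to 1 (valence 4) → 3 H
  atom 13: O, bond orders sum to 2 (valence 2) → 0 H
Totals → C:7, H:6, I:1, N:1, O:4.
In Hill order: C7H6INO4.

C7H6INO4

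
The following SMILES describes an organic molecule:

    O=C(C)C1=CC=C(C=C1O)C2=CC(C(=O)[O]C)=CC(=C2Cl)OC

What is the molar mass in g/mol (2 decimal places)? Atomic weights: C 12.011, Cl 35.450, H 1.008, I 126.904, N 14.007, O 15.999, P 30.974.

First, the molecular formula is C17H15ClO5 (counting implicit H from valence).
  C: 17 × 12.011 = 204.187
  Cl: 1 × 35.450 = 35.450
  H: 15 × 1.008 = 15.120
  O: 5 × 15.999 = 79.995
Sum: 17×12.011 + 1×35.450 + 15×1.008 + 5×15.999 = 334.752 → 334.75 g/mol.

334.75 g/mol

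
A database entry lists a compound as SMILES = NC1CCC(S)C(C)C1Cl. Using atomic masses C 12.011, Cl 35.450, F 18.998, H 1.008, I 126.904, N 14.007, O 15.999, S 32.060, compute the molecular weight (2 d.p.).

First, the molecular formula is C7H14ClNS (counting implicit H from valence).
  C: 7 × 12.011 = 84.077
  Cl: 1 × 35.450 = 35.450
  H: 14 × 1.008 = 14.112
  N: 1 × 14.007 = 14.007
  S: 1 × 32.060 = 32.060
Sum: 7×12.011 + 1×35.450 + 14×1.008 + 1×14.007 + 1×32.060 = 179.706 → 179.71 g/mol.

179.71 g/mol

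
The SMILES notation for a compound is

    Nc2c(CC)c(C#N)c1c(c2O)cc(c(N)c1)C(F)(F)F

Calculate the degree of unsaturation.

9

Molecular formula: C14H12F3N3O.
DoU = (2C + 2 + N − H − X) / 2, where X is the halogen count and O/S are ignored.
    = (2·14 + 2 + 3 − 12 − 3) / 2 = 18 / 2 = 9.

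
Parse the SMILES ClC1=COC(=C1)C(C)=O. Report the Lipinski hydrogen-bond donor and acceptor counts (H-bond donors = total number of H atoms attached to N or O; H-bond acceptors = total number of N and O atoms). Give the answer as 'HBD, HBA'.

Donors: find every N or O and count the H atoms it carries.
  atom 4 (O): bond orders sum to 2 → 0 H
  atom 9 (O): bond orders sum to 2 → 0 H
Lipinski HBD = 0.
Acceptors: N atoms = 0, O atoms = 2 → HBA = 2.

0, 2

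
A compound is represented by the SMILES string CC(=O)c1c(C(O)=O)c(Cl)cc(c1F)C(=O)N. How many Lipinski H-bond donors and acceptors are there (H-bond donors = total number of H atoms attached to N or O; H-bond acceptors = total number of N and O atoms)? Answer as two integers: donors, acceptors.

3, 5

Donors: find every N or O and count the H atoms it carries.
  atom 3 (O): bond orders sum to 2 → 0 H
  atom 7 (O): bond orders sum to 1 → 1 H
  atom 8 (O): bond orders sum to 2 → 0 H
  atom 16 (O): bond orders sum to 2 → 0 H
  atom 17 (N): bond orders sum to 1 → 2 H
Lipinski HBD = 3.
Acceptors: N atoms = 1, O atoms = 4 → HBA = 5.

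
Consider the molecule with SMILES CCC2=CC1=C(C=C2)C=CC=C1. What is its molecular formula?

Walk through each heavy atom and fill implicit hydrogens from standard valence (C 4, N 3, O 2, S 2, halogen 1):
  atom 1: C, bond orders sum to 1 (valence 4) → 3 H
  atom 2: C, bond orders sum to 2 (valence 4) → 2 H
  atom 3: C, bond orders sum to 4 (valence 4) → 0 H
  atom 4: C, bond orders sum to 3 (valence 4) → 1 H
  atom 5: C, bond orders sum to 4 (valence 4) → 0 H
  atom 6: C, bond orders sum to 4 (valence 4) → 0 H
  atom 7: C, bond orders sum to 3 (valence 4) → 1 H
  atom 8: C, bond orders sum to 3 (valence 4) → 1 H
  atom 9: C, bond orders sum to 3 (valence 4) → 1 H
  atom 10: C, bond orders sum to 3 (valence 4) → 1 H
  atom 11: C, bond orders sum to 3 (valence 4) → 1 H
  atom 12: C, bond orders sum to 3 (valence 4) → 1 H
Totals → C:12, H:12.

C12H12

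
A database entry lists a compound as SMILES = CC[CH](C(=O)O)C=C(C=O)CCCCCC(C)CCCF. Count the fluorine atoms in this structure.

1

Scan the SMILES for F atoms (remember two-letter symbols like Cl and Br are single atoms).
Fluorine count: 1.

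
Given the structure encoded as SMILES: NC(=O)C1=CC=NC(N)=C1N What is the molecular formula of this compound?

Walk through each heavy atom and fill implicit hydrogens from standard valence (C 4, N 3, O 2, S 2, halogen 1):
  atom 1: N, bond orders sum to 1 (valence 3) → 2 H
  atom 2: C, bond orders sum to 4 (valence 4) → 0 H
  atom 3: O, bond orders sum to 2 (valence 2) → 0 H
  atom 4: C, bond orders sum to 4 (valence 4) → 0 H
  atom 5: C, bond orders sum to 3 (valence 4) → 1 H
  atom 6: C, bond orders sum to 3 (valence 4) → 1 H
  atom 7: N, bond orders sum to 3 (valence 3) → 0 H
  atom 8: C, bond orders sum to 4 (valence 4) → 0 H
  atom 9: N, bond orders sum to 1 (valence 3) → 2 H
  atom 10: C, bond orders sum to 4 (valence 4) → 0 H
  atom 11: N, bond orders sum to 1 (valence 3) → 2 H
Totals → C:6, H:8, N:4, O:1.

C6H8N4O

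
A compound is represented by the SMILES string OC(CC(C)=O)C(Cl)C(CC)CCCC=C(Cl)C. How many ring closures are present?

In SMILES, each pair of matching ring-closure digits denotes one ring-closing bond; the number of such bonds equals the number of independent rings.
Ring-closure bonds here: 0.

0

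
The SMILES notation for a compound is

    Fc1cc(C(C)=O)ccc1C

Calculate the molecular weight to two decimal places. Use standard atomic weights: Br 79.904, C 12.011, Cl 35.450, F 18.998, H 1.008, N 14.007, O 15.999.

First, the molecular formula is C9H9FO (counting implicit H from valence).
  C: 9 × 12.011 = 108.099
  F: 1 × 18.998 = 18.998
  H: 9 × 1.008 = 9.072
  O: 1 × 15.999 = 15.999
Sum: 9×12.011 + 1×18.998 + 9×1.008 + 1×15.999 = 152.168 → 152.17 g/mol.

152.17 g/mol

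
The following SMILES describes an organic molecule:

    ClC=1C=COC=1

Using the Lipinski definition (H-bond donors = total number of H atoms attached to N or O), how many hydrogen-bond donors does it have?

Donors: find every N or O and count the H atoms it carries.
  atom 5 (O): bond orders sum to 2 → 0 H
Lipinski HBD = 0.

0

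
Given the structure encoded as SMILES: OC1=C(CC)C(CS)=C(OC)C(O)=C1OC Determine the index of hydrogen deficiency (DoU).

Molecular formula: C11H16O4S.
DoU = (2C + 2 + N − H − X) / 2, where X is the halogen count and O/S are ignored.
    = (2·11 + 2 + 0 − 16 − 0) / 2 = 8 / 2 = 4.

4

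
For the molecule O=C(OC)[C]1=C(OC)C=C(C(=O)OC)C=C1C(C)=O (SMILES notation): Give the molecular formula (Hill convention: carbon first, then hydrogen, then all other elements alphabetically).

Walk through each heavy atom and fill implicit hydrogens from standard valence (C 4, N 3, O 2, S 2, halogen 1):
  atom 1: O, bond orders sum to 2 (valence 2) → 0 H
  atom 2: C, bond orders sum to 4 (valence 4) → 0 H
  atom 3: O, bond orders sum to 2 (valence 2) → 0 H
  atom 4: C, bond orders sum to 1 (valence 4) → 3 H
  atom 5: C with explicit H count 0
  atom 6: C, bond orders sum to 4 (valence 4) → 0 H
  atom 7: O, bond orders sum to 2 (valence 2) → 0 H
  atom 8: C, bond orders sum to 1 (valence 4) → 3 H
  atom 9: C, bond orders sum to 3 (valence 4) → 1 H
  atom 10: C, bond orders sum to 4 (valence 4) → 0 H
  atom 11: C, bond orders sum to 4 (valence 4) → 0 H
  atom 12: O, bond orders sum to 2 (valence 2) → 0 H
  atom 13: O, bond orders sum to 2 (valence 2) → 0 H
  atom 14: C, bond orders sum to 1 (valence 4) → 3 H
  atom 15: C, bond orders sum to 3 (valence 4) → 1 H
  atom 16: C, bond orders sum to 4 (valence 4) → 0 H
  atom 17: C, bond orders sum to 4 (valence 4) → 0 H
  atom 18: C, bond orders sum to 1 (valence 4) → 3 H
  atom 19: O, bond orders sum to 2 (valence 2) → 0 H
Totals → C:13, H:14, O:6.
In Hill order: C13H14O6.

C13H14O6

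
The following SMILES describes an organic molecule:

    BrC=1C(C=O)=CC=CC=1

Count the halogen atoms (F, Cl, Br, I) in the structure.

Halogen atoms appear at heavy-atom position 1 (1×Br).
Other groups present: 1 aldehyde.
Halogen count: 1.

1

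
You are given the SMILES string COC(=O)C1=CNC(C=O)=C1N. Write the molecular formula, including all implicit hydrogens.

Walk through each heavy atom and fill implicit hydrogens from standard valence (C 4, N 3, O 2, S 2, halogen 1):
  atom 1: C, bond orders sum to 1 (valence 4) → 3 H
  atom 2: O, bond orders sum to 2 (valence 2) → 0 H
  atom 3: C, bond orders sum to 4 (valence 4) → 0 H
  atom 4: O, bond orders sum to 2 (valence 2) → 0 H
  atom 5: C, bond orders sum to 4 (valence 4) → 0 H
  atom 6: C, bond orders sum to 3 (valence 4) → 1 H
  atom 7: N, bond orders sum to 2 (valence 3) → 1 H
  atom 8: C, bond orders sum to 4 (valence 4) → 0 H
  atom 9: C, bond orders sum to 3 (valence 4) → 1 H
  atom 10: O, bond orders sum to 2 (valence 2) → 0 H
  atom 11: C, bond orders sum to 4 (valence 4) → 0 H
  atom 12: N, bond orders sum to 1 (valence 3) → 2 H
Totals → C:7, H:8, N:2, O:3.
In Hill order: C7H8N2O3.

C7H8N2O3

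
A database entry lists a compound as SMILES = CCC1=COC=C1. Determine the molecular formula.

C6H8O

Walk through each heavy atom and fill implicit hydrogens from standard valence (C 4, N 3, O 2, S 2, halogen 1):
  atom 1: C, bond orders sum to 1 (valence 4) → 3 H
  atom 2: C, bond orders sum to 2 (valence 4) → 2 H
  atom 3: C, bond orders sum to 4 (valence 4) → 0 H
  atom 4: C, bond orders sum to 3 (valence 4) → 1 H
  atom 5: O, bond orders sum to 2 (valence 2) → 0 H
  atom 6: C, bond orders sum to 3 (valence 4) → 1 H
  atom 7: C, bond orders sum to 3 (valence 4) → 1 H
Totals → C:6, H:8, O:1.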